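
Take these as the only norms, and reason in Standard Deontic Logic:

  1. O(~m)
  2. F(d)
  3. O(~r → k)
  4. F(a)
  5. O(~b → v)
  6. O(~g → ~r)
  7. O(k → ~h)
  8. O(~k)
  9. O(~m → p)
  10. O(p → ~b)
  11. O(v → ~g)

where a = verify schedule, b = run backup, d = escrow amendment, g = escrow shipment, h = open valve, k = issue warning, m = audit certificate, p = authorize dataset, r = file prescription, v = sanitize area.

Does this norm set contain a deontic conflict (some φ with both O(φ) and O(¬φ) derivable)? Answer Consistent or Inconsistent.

Inconsistent

Premise 8 gives O(~k).
Premise 3 is O(~r → k); contrapositively O(~k → r). Since O(~k) holds, K gives O(r).
Premise 6, O(~g → ~r), contraposes to O(r → g); with O(r) we get O(g).
Premise 11 is O(v → ~g); contrapositively O(g → ~v). Since O(g) holds, K gives O(~v).
Premise 5 is O(~b → v); contrapositively O(~v → b). Since O(~v) holds, K gives O(b).
Premise 10, O(p → ~b), contraposes to O(b → ~p); with O(b) we get O(~p).
Premise 9, O(~m → p), contraposes to O(~p → m); with O(~p) we get O(m).
Yet premise 1 states O(~m).
We now have both O(m) and O(~m) — m is simultaneously obligatory and forbidden, violating the D-axiom.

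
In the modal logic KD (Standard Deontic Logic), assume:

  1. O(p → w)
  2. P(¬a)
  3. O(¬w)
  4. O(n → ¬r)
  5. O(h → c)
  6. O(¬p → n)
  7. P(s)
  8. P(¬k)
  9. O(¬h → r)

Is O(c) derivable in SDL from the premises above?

Yes

Premise 3 states O(¬w) outright.
Premise 1 is O(p → w); contrapositively O(¬w → ¬p). Since O(¬w) holds, K gives O(¬p).
Applying K to premise 6 (O(¬p → n)) and O(¬p) yields O(n).
Premise 4 is O(n → ¬r); since O(n), deontic closure gives O(¬r).
Premise 9 is O(¬h → r); contrapositively O(¬r → h). Since O(¬r) holds, K gives O(h).
Applying K to premise 5 (O(h → c)) and O(h) yields O(c).
Premises 2, 7, 8 do not contribute to this derivation.
So O(c) follows.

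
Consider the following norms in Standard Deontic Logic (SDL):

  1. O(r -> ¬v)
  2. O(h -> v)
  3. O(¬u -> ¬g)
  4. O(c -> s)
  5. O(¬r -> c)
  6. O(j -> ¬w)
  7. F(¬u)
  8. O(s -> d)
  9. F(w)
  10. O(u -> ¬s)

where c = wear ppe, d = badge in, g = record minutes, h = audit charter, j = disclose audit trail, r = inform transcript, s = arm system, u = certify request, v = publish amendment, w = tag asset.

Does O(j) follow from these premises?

No

Premise 6 is O(j -> ¬w); even if O(¬w) held, inferring O(j) would be affirming the consequent — invalid.
No other premise forces O(j). An ideal world satisfying every premise can still have j false, so O(j) is not derivable.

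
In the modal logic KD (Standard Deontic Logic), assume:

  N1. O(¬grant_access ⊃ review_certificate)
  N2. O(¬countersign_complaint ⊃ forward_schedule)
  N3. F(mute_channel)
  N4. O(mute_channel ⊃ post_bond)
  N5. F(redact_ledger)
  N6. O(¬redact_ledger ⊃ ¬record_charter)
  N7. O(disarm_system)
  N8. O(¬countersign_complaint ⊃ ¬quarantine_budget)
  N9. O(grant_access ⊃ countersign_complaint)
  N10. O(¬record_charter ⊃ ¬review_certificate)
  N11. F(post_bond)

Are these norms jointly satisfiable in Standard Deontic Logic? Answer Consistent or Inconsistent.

Premise 4 is O(mute_channel ⊃ post_bond), but O(mute_channel) is not derivable from the premises, so it does not yield O(post_bond).
So O(post_bond) is not derivable, and the apparent clash with O(¬post_bond) does not arise.
A world satisfying every obligation exists (e.g. countersign_complaint=true, disarm_system=true, forward_schedule=false, grant_access=true, mute_channel=false, post_bond=false, quarantine_budget=false, record_charter=false, redact_ledger=false, review_certificate=false); no atom is both obligatory and forbidden, so the set is consistent.

Consistent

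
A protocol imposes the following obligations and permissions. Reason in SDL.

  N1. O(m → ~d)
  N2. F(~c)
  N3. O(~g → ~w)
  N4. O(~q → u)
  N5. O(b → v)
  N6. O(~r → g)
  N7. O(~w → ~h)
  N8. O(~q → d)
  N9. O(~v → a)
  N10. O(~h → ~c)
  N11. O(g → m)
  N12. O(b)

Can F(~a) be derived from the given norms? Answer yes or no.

No

Premise 9 is O(~v → a), but O(~v) is not derivable from the premises, so it does not yield O(a).
No other premise forces O(a). An ideal world satisfying every premise can still have ~a true, so F(~a) is not derivable.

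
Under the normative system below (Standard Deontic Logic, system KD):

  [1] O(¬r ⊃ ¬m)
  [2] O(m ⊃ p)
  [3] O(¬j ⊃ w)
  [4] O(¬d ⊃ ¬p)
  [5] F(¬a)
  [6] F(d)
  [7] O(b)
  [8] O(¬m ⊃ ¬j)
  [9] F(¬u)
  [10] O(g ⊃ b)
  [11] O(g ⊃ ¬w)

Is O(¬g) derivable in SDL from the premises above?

Premise 6, F(d), is equivalent to O(¬d).
Premise 4 is O(¬d ⊃ ¬p); since O(¬d), deontic closure gives O(¬p).
Premise 2 is O(m ⊃ p); contrapositively O(¬p ⊃ ¬m). Since O(¬p) holds, K gives O(¬m).
Applying K to premise 8 (O(¬m ⊃ ¬j)) and O(¬m) yields O(¬j).
Premise 3 is O(¬j ⊃ w); since O(¬j), deontic closure gives O(w).
The contrapositive of premise 11 (O(g ⊃ ¬w)) is O(w ⊃ ¬g), and O(w) is already established, so O(¬g).
Premises 1, 5, 7, 9, 10 do not contribute to this derivation.
So O(¬g) follows.

Yes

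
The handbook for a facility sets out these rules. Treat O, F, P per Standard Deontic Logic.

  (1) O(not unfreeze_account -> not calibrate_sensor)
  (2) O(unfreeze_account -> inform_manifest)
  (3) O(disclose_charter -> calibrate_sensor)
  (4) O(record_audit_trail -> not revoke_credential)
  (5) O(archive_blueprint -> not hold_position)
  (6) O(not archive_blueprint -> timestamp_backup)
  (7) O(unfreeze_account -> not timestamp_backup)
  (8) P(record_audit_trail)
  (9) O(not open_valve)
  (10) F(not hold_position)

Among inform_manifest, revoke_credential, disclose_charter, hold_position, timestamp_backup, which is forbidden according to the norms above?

disclose_charter

F(not hold_position) at premise 10 means O(hold_position).
The contrapositive of premise 5 (O(archive_blueprint -> not hold_position)) is O(hold_position -> not archive_blueprint), and O(hold_position) is already established, so O(not archive_blueprint).
Applying K to premise 6 (O(not archive_blueprint -> timestamp_backup)) and O(not archive_blueprint) yields O(timestamp_backup).
Premise 7, O(unfreeze_account -> not timestamp_backup), contraposes to O(timestamp_backup -> not unfreeze_account); with O(timestamp_backup) we get O(not unfreeze_account).
From O(not unfreeze_account) and premise 1, O(not unfreeze_account -> not calibrate_sensor), we obtain O(not calibrate_sensor).
Premise 3 is O(disclose_charter -> calibrate_sensor); contrapositively O(not calibrate_sensor -> not disclose_charter). Since O(not calibrate_sensor) holds, K gives O(not disclose_charter).
So O(not disclose_charter) holds, i.e. disclose_charter is forbidden. None of the other listed options is forbidden under the premises.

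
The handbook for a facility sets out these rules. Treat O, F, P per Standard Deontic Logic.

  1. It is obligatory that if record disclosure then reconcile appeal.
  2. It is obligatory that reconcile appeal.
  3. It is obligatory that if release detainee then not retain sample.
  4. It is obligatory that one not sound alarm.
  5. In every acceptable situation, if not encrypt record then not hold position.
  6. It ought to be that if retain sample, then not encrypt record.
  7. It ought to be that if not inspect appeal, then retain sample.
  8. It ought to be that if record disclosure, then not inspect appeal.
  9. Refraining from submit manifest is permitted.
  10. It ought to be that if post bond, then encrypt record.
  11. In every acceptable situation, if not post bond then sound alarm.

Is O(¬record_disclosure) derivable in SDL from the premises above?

Premise 4 gives O(¬sound_alarm).
Premise 11 is O(¬post_bond → sound_alarm); contrapositively O(¬sound_alarm → post_bond). Since O(¬sound_alarm) holds, K gives O(post_bond).
With premise 10, O(post_bond → encrypt_record), the K-axiom yields O(encrypt_record).
Premise 6 is O(retain_sample → ¬encrypt_record); contrapositively O(encrypt_record → ¬retain_sample). Since O(encrypt_record) holds, K gives O(¬retain_sample).
Premise 7 is O(¬inspect_appeal → retain_sample); contrapositively O(¬retain_sample → inspect_appeal). Since O(¬retain_sample) holds, K gives O(inspect_appeal).
The contrapositive of premise 8 (O(record_disclosure → ¬inspect_appeal)) is O(inspect_appeal → ¬record_disclosure), and O(inspect_appeal) is already established, so O(¬record_disclosure).
Premises 1, 2, 3, 5, 9 do not contribute to this derivation.
So O(¬record_disclosure) follows.

Yes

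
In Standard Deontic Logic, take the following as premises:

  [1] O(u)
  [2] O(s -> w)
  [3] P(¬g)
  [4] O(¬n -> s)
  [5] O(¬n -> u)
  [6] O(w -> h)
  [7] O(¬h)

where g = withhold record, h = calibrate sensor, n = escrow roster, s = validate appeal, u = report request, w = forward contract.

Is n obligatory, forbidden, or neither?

Premise 7 states O(¬h) outright.
The contrapositive of premise 6 (O(w -> h)) is O(¬h -> ¬w), and O(¬h) is already established, so O(¬w).
The contrapositive of premise 2 (O(s -> w)) is O(¬w -> ¬s), and O(¬w) is already established, so O(¬s).
Premise 4, O(¬n -> s), contraposes to O(¬s -> n); with O(¬s) we get O(n).
Premises 1, 3, 5 do not contribute to this derivation.
Hence n is obligatory.

Obligatory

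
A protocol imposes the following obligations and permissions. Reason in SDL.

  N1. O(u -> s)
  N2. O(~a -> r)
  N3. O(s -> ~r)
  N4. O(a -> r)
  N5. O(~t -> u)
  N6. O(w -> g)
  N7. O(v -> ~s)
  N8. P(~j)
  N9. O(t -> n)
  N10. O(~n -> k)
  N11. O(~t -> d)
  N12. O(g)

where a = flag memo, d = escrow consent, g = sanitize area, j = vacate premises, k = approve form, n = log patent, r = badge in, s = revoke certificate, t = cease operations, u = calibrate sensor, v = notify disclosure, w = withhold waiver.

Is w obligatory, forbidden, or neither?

Premise 6 is O(w -> g); even if O(g) held, inferring O(w) would be affirming the consequent — invalid.
No premise or chain of K-axiom applications forces O(w), and none forces O(~w). So w is neither obligatory nor forbidden under these norms.

Neither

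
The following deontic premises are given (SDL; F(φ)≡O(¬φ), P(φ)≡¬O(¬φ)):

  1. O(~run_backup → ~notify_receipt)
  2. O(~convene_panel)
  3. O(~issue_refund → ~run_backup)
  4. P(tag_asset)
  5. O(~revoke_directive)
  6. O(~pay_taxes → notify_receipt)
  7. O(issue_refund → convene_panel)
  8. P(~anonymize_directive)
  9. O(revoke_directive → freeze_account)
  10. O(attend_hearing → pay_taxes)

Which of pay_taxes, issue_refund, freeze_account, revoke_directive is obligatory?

From premise 2 we have O(~convene_panel).
Premise 7 is O(issue_refund → convene_panel); contrapositively O(~convene_panel → ~issue_refund). Since O(~convene_panel) holds, K gives O(~issue_refund).
From O(~issue_refund) and premise 3, O(~issue_refund → ~run_backup), we obtain O(~run_backup).
Applying K to premise 1 (O(~run_backup → ~notify_receipt)) and O(~run_backup) yields O(~notify_receipt).
The contrapositive of premise 6 (O(~pay_taxes → notify_receipt)) is O(~notify_receipt → pay_taxes), and O(~notify_receipt) is already established, so O(pay_taxes).
So O(pay_taxes) holds — pay_taxes is obligatory. None of the other listed options is made obligatory by any chain of premises.

pay_taxes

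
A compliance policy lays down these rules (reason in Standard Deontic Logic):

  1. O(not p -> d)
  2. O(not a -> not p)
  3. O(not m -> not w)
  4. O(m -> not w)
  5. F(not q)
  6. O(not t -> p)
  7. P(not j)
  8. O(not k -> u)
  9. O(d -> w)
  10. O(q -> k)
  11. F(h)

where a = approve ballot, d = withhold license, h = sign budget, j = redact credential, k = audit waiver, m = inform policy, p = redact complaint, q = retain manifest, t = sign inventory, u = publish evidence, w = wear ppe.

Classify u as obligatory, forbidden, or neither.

Premise 8 is O(not k -> u), but O(not k) is not derivable from the premises, so it does not yield O(u).
No premise or chain of K-axiom applications forces O(u), and none forces O(not u). So u is neither obligatory nor forbidden under these norms.

Neither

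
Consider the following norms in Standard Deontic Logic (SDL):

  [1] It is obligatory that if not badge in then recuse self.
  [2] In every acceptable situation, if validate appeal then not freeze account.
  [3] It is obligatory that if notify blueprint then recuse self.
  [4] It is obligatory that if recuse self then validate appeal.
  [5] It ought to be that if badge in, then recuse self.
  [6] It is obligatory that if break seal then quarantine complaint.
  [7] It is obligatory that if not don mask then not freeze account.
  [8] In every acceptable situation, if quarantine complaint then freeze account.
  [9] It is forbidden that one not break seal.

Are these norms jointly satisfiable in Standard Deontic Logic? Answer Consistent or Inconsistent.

Premises 5 and 1 are O(badge_in → recuse_self) and O(¬badge_in → recuse_self); every ideal world satisfies badge_in or ¬badge_in, so in either case recuse_self holds — hence O(recuse_self).
Applying K to premise 4 (O(recuse_self → validate_appeal)) and O(recuse_self) yields O(validate_appeal).
With premise 2, O(validate_appeal → ¬freeze_account), the K-axiom yields O(¬freeze_account).
Premise 8, O(quarantine_complaint → freeze_account), contraposes to O(¬freeze_account → ¬quarantine_complaint); with O(¬freeze_account) we get O(¬quarantine_complaint).
Premise 6, O(break_seal → quarantine_complaint), contraposes to O(¬quarantine_complaint → ¬break_seal); with O(¬quarantine_complaint) we get O(¬break_seal).
But premise 9, F(¬break_seal), means O(break_seal).
We now have both O(¬break_seal) and O(break_seal) — break_seal is simultaneously obligatory and forbidden, violating the D-axiom.

Inconsistent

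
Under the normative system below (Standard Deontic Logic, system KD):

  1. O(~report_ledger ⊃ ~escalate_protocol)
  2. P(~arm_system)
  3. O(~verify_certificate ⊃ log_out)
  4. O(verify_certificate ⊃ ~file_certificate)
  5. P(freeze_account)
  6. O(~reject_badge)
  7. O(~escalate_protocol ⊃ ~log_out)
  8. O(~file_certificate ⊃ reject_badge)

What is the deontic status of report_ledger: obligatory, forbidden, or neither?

Obligatory

From premise 6 we have O(~reject_badge).
Premise 8, O(~file_certificate ⊃ reject_badge), contraposes to O(~reject_badge ⊃ file_certificate); with O(~reject_badge) we get O(file_certificate).
The contrapositive of premise 4 (O(verify_certificate ⊃ ~file_certificate)) is O(file_certificate ⊃ ~verify_certificate), and O(file_certificate) is already established, so O(~verify_certificate).
With premise 3, O(~verify_certificate ⊃ log_out), the K-axiom yields O(log_out).
Premise 7, O(~escalate_protocol ⊃ ~log_out), contraposes to O(log_out ⊃ escalate_protocol); with O(log_out) we get O(escalate_protocol).
Premise 1 is O(~report_ledger ⊃ ~escalate_protocol); contrapositively O(escalate_protocol ⊃ report_ledger). Since O(escalate_protocol) holds, K gives O(report_ledger).
Premises 2, 5 do not contribute to this derivation.
Hence report_ledger is obligatory.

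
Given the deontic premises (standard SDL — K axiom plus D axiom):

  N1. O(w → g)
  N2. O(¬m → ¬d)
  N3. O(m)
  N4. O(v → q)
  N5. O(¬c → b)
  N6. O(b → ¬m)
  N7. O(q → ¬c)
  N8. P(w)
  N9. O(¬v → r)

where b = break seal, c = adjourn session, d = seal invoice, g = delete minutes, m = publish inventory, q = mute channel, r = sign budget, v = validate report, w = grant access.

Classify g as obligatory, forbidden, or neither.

Neither

Premise 1 is O(w → g), but O(w) is not derivable from the premises (the permission P(w) asserts only ¬O(¬w), not O(w)), so it does not yield O(g).
No premise or chain of K-axiom applications forces O(g), and none forces O(¬g). So g is neither obligatory nor forbidden under these norms.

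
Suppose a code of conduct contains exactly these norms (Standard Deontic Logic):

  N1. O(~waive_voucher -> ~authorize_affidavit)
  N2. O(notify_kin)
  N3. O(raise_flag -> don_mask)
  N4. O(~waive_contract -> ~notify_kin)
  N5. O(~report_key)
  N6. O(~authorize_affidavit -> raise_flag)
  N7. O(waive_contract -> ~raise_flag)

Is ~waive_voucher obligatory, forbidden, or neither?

Premise 2 states O(notify_kin) outright.
Premise 4 is O(~waive_contract -> ~notify_kin); contrapositively O(notify_kin -> waive_contract). Since O(notify_kin) holds, K gives O(waive_contract).
Premise 7 is O(waive_contract -> ~raise_flag); since O(waive_contract), deontic closure gives O(~raise_flag).
The contrapositive of premise 6 (O(~authorize_affidavit -> raise_flag)) is O(~raise_flag -> authorize_affidavit), and O(~raise_flag) is already established, so O(authorize_affidavit).
Premise 1 is O(~waive_voucher -> ~authorize_affidavit); contrapositively O(authorize_affidavit -> waive_voucher). Since O(authorize_affidavit) holds, K gives O(waive_voucher).
Premises 3, 5 do not contribute to this derivation.
Thus O(waive_voucher), which is F(~waive_voucher): ~waive_voucher is forbidden.

Forbidden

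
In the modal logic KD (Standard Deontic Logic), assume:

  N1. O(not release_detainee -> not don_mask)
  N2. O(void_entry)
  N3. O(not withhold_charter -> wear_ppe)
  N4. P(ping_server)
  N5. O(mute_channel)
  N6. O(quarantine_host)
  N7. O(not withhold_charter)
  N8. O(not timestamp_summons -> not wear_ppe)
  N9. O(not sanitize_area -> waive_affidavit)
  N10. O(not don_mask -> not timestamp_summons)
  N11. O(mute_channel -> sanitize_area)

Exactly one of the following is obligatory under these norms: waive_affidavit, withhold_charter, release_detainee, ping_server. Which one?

release_detainee

Premise 7 gives O(not withhold_charter).
With premise 3, O(not withhold_charter -> wear_ppe), the K-axiom yields O(wear_ppe).
Premise 8, O(not timestamp_summons -> not wear_ppe), contraposes to O(wear_ppe -> timestamp_summons); with O(wear_ppe) we get O(timestamp_summons).
Premise 10, O(not don_mask -> not timestamp_summons), contraposes to O(timestamp_summons -> don_mask); with O(timestamp_summons) we get O(don_mask).
Premise 1 is O(not release_detainee -> not don_mask); contrapositively O(don_mask -> release_detainee). Since O(don_mask) holds, K gives O(release_detainee).
So O(release_detainee) holds — release_detainee is obligatory. None of the other listed options is made obligatory by any chain of premises.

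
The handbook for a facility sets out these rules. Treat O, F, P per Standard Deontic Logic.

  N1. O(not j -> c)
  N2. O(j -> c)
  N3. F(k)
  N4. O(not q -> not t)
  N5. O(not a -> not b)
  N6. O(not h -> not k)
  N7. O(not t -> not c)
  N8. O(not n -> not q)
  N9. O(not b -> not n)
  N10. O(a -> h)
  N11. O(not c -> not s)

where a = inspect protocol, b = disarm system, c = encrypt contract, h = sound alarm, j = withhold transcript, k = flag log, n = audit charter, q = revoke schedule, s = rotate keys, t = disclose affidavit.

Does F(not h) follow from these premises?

Premises 2 and 1 cover both cases: O(j -> c) and O(not j -> c). Since j ∨ not j is a tautology, O(c) follows.
Premise 7 is O(not t -> not c); contrapositively O(c -> t). Since O(c) holds, K gives O(t).
Premise 4, O(not q -> not t), contraposes to O(t -> q); with O(t) we get O(q).
Premise 8 is O(not n -> not q); contrapositively O(q -> n). Since O(q) holds, K gives O(n).
The contrapositive of premise 9 (O(not b -> not n)) is O(n -> b), and O(n) is already established, so O(b).
Premise 5, O(not a -> not b), contraposes to O(b -> a); with O(b) we get O(a).
From O(a) and premise 10, O(a -> h), we obtain O(h).
Premises 3, 6, 11 do not contribute to this derivation.
So O(h) holds, i.e. F(not h). The claim follows.

Yes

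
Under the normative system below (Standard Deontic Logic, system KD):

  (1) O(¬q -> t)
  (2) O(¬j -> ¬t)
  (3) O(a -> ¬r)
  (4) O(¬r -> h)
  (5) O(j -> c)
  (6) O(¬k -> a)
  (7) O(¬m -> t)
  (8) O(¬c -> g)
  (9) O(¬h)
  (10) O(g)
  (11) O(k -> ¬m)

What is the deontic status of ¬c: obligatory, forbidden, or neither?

Premise 9 states O(¬h) outright.
Premise 4, O(¬r -> h), contraposes to O(¬h -> r); with O(¬h) we get O(r).
The contrapositive of premise 3 (O(a -> ¬r)) is O(r -> ¬a), and O(r) is already established, so O(¬a).
Premise 6 is O(¬k -> a); contrapositively O(¬a -> k). Since O(¬a) holds, K gives O(k).
With premise 11, O(k -> ¬m), the K-axiom yields O(¬m).
From O(¬m) and premise 7, O(¬m -> t), we obtain O(t).
Premise 2, O(¬j -> ¬t), contraposes to O(t -> j); with O(t) we get O(j).
Premise 5 is O(j -> c); since O(j), deontic closure gives O(c).
Premises 1, 8, 10 do not contribute to this derivation.
Thus O(c), which is F(¬c): ¬c is forbidden.

Forbidden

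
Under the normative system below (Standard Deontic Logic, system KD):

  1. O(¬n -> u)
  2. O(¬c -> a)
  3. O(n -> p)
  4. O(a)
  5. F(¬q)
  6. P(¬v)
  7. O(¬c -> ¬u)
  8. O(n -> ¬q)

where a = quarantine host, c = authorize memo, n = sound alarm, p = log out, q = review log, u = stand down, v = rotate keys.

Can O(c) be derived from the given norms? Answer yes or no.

Yes

F(¬q) at premise 5 means O(q).
The contrapositive of premise 8 (O(n -> ¬q)) is O(q -> ¬n), and O(q) is already established, so O(¬n).
From O(¬n) and premise 1, O(¬n -> u), we obtain O(u).
Premise 7 is O(¬c -> ¬u); contrapositively O(u -> c). Since O(u) holds, K gives O(c).
Premises 2, 3, 4, 6 do not contribute to this derivation.
So O(c) follows.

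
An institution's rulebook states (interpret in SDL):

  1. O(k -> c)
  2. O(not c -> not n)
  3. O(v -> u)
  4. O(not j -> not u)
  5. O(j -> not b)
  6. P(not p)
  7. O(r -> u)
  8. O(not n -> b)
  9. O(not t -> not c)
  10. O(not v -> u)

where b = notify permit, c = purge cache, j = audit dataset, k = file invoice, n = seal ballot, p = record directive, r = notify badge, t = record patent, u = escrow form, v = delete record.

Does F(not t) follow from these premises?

Yes

Premises 10 and 3 cover both cases: O(not v -> u) and O(v -> u). Since not v ∨ v is a tautology, O(u) follows.
The contrapositive of premise 4 (O(not j -> not u)) is O(u -> j), and O(u) is already established, so O(j).
Premise 5 is O(j -> not b); since O(j), deontic closure gives O(not b).
Premise 8, O(not n -> b), contraposes to O(not b -> n); with O(not b) we get O(n).
The contrapositive of premise 2 (O(not c -> not n)) is O(n -> c), and O(n) is already established, so O(c).
The contrapositive of premise 9 (O(not t -> not c)) is O(c -> t), and O(c) is already established, so O(t).
Premises 1, 6, 7 do not contribute to this derivation.
So O(t) holds, i.e. F(not t). The claim follows.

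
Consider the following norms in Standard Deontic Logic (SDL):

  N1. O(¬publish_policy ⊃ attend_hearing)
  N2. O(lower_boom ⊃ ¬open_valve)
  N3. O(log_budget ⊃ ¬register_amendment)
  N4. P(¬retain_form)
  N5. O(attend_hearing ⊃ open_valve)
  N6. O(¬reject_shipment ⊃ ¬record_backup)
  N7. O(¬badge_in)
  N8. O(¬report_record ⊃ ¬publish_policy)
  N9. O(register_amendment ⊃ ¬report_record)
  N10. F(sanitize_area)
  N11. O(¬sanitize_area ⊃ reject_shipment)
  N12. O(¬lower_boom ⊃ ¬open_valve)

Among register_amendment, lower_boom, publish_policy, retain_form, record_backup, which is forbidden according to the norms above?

register_amendment

By case analysis on lower_boom: premise 2 gives O(lower_boom ⊃ ¬open_valve) and premise 12 gives O(¬lower_boom ⊃ ¬open_valve), so O(¬open_valve) either way.
Premise 5 is O(attend_hearing ⊃ open_valve); contrapositively O(¬open_valve ⊃ ¬attend_hearing). Since O(¬open_valve) holds, K gives O(¬attend_hearing).
Premise 1 is O(¬publish_policy ⊃ attend_hearing); contrapositively O(¬attend_hearing ⊃ publish_policy). Since O(¬attend_hearing) holds, K gives O(publish_policy).
The contrapositive of premise 8 (O(¬report_record ⊃ ¬publish_policy)) is O(publish_policy ⊃ report_record), and O(publish_policy) is already established, so O(report_record).
Premise 9, O(register_amendment ⊃ ¬report_record), contraposes to O(report_record ⊃ ¬register_amendment); with O(report_record) we get O(¬register_amendment).
So O(¬register_amendment) holds, i.e. register_amendment is forbidden. None of the other listed options is forbidden under the premises.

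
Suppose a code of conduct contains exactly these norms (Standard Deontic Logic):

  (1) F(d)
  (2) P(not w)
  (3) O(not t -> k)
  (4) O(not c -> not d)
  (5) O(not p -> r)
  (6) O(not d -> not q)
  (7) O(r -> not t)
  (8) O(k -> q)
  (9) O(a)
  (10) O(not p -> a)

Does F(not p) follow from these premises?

F(d) at premise 1 means O(not d).
From O(not d) and premise 6, O(not d -> not q), we obtain O(not q).
The contrapositive of premise 8 (O(k -> q)) is O(not q -> not k), and O(not q) is already established, so O(not k).
Premise 3 is O(not t -> k); contrapositively O(not k -> t). Since O(not k) holds, K gives O(t).
Premise 7 is O(r -> not t); contrapositively O(t -> not r). Since O(t) holds, K gives O(not r).
The contrapositive of premise 5 (O(not p -> r)) is O(not r -> p), and O(not r) is already established, so O(p).
Premises 2, 4, 9, 10 do not contribute to this derivation.
So O(p) holds, i.e. F(not p). The claim follows.

Yes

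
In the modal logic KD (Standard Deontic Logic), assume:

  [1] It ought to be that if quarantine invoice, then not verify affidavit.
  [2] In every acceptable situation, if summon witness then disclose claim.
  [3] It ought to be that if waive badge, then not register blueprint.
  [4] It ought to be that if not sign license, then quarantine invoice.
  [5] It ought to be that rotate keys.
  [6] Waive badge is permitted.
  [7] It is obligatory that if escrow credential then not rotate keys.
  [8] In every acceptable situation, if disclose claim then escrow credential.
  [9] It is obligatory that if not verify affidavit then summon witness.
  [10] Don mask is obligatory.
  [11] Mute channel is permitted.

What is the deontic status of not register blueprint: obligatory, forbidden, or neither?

Neither

Premise 3 is O(waive_badge → ¬register_blueprint), but O(waive_badge) is not derivable from the premises (the permission P(waive_badge) asserts only ¬O(¬waive_badge), not O(waive_badge)), so it does not yield O(¬register_blueprint).
No premise or chain of K-axiom applications forces O(¬register_blueprint), and none forces O(register_blueprint). So ¬register_blueprint is neither obligatory nor forbidden under these norms.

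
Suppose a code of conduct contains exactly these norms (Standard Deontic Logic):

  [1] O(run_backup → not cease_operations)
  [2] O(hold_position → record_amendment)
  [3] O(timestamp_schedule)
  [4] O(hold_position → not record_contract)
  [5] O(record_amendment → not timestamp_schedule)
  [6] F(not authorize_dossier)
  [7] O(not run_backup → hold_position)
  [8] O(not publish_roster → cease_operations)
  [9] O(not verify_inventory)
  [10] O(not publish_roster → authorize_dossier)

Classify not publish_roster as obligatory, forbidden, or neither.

From premise 3 we have O(timestamp_schedule).
The contrapositive of premise 5 (O(record_amendment → not timestamp_schedule)) is O(timestamp_schedule → not record_amendment), and O(timestamp_schedule) is already established, so O(not record_amendment).
Premise 2 is O(hold_position → record_amendment); contrapositively O(not record_amendment → not hold_position). Since O(not record_amendment) holds, K gives O(not hold_position).
Premise 7, O(not run_backup → hold_position), contraposes to O(not hold_position → run_backup); with O(not hold_position) we get O(run_backup).
Applying K to premise 1 (O(run_backup → not cease_operations)) and O(run_backup) yields O(not cease_operations).
Premise 8, O(not publish_roster → cease_operations), contraposes to O(not cease_operations → publish_roster); with O(not cease_operations) we get O(publish_roster).
Premises 4, 6, 9, 10 do not contribute to this derivation.
Thus O(publish_roster), which is F(not publish_roster): not publish_roster is forbidden.

Forbidden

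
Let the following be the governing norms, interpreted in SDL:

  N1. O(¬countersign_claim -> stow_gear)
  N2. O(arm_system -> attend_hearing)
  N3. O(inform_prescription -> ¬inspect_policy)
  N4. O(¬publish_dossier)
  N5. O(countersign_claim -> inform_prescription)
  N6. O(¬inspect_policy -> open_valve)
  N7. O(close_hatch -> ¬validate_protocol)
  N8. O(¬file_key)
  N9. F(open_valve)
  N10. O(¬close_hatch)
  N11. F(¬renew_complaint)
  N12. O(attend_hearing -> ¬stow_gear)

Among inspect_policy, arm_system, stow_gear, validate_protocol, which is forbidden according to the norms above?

F(open_valve) at premise 9 means O(¬open_valve).
The contrapositive of premise 6 (O(¬inspect_policy -> open_valve)) is O(¬open_valve -> inspect_policy), and O(¬open_valve) is already established, so O(inspect_policy).
The contrapositive of premise 3 (O(inform_prescription -> ¬inspect_policy)) is O(inspect_policy -> ¬inform_prescription), and O(inspect_policy) is already established, so O(¬inform_prescription).
Premise 5, O(countersign_claim -> inform_prescription), contraposes to O(¬inform_prescription -> ¬countersign_claim); with O(¬inform_prescription) we get O(¬countersign_claim).
From O(¬countersign_claim) and premise 1, O(¬countersign_claim -> stow_gear), we obtain O(stow_gear).
Premise 12, O(attend_hearing -> ¬stow_gear), contraposes to O(stow_gear -> ¬attend_hearing); with O(stow_gear) we get O(¬attend_hearing).
Premise 2 is O(arm_system -> attend_hearing); contrapositively O(¬attend_hearing -> ¬arm_system). Since O(¬attend_hearing) holds, K gives O(¬arm_system).
So O(¬arm_system) holds, i.e. arm_system is forbidden. None of the other listed options is forbidden under the premises.

arm_system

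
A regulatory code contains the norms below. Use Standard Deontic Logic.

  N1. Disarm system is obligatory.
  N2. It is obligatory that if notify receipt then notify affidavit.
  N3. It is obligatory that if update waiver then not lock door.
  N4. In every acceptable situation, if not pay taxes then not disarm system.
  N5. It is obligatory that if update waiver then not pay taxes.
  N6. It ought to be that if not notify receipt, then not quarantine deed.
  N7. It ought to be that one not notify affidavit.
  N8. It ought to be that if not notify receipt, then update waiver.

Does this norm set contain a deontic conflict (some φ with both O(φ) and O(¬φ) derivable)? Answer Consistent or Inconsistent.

Inconsistent

From premise 1 we have O(disarm_system).
The contrapositive of premise 4 (O(¬pay_taxes → ¬disarm_system)) is O(disarm_system → pay_taxes), and O(disarm_system) is already established, so O(pay_taxes).
The contrapositive of premise 5 (O(update_waiver → ¬pay_taxes)) is O(pay_taxes → ¬update_waiver), and O(pay_taxes) is already established, so O(¬update_waiver).
Premise 8 is O(¬notify_receipt → update_waiver); contrapositively O(¬update_waiver → notify_receipt). Since O(¬update_waiver) holds, K gives O(notify_receipt).
Applying K to premise 2 (O(notify_receipt → notify_affidavit)) and O(notify_receipt) yields O(notify_affidavit).
But premise 7 directly asserts O(¬notify_affidavit).
We now have both O(notify_affidavit) and O(¬notify_affidavit) — notify_affidavit is simultaneously obligatory and forbidden, violating the D-axiom.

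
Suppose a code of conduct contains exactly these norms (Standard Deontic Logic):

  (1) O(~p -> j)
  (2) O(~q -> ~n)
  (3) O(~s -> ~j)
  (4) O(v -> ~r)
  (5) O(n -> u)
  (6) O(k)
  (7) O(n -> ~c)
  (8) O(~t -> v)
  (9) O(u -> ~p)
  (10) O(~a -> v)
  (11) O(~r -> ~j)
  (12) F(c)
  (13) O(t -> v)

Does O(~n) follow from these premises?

Premises 8 and 13 cover both cases: O(~t -> v) and O(t -> v). Since ~t ∨ t is a tautology, O(v) follows.
Premise 4 is O(v -> ~r); since O(v), deontic closure gives O(~r).
Premise 11 is O(~r -> ~j); since O(~r), deontic closure gives O(~j).
Premise 1, O(~p -> j), contraposes to O(~j -> p); with O(~j) we get O(p).
The contrapositive of premise 9 (O(u -> ~p)) is O(p -> ~u), and O(p) is already established, so O(~u).
Premise 5 is O(n -> u); contrapositively O(~u -> ~n). Since O(~u) holds, K gives O(~n).
Premises 2, 3, 6, 7, 10, 12 do not contribute to this derivation.
So O(~n) follows.

Yes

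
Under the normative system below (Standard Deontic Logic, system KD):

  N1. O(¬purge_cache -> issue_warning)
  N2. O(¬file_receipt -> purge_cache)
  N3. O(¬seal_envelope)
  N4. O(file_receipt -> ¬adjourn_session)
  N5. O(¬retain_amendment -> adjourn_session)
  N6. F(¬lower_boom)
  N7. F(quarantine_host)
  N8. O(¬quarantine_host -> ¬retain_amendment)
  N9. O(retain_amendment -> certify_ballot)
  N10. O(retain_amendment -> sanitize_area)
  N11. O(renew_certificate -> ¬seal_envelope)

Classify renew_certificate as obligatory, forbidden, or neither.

Premise 11 is O(renew_certificate -> ¬seal_envelope); even if O(¬seal_envelope) held, inferring O(renew_certificate) would be affirming the consequent — invalid.
No premise or chain of K-axiom applications forces O(renew_certificate), and none forces O(¬renew_certificate). So renew_certificate is neither obligatory nor forbidden under these norms.

Neither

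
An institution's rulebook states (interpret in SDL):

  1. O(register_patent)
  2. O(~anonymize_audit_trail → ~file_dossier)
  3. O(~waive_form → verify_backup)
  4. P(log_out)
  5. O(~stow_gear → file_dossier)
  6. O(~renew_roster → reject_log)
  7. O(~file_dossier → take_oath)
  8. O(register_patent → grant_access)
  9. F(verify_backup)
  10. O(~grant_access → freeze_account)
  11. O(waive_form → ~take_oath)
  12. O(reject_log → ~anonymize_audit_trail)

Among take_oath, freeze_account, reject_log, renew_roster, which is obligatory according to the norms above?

renew_roster

F(verify_backup) at premise 9 means O(~verify_backup).
Premise 3, O(~waive_form → verify_backup), contraposes to O(~verify_backup → waive_form); with O(~verify_backup) we get O(waive_form).
Premise 11 is O(waive_form → ~take_oath); since O(waive_form), deontic closure gives O(~take_oath).
The contrapositive of premise 7 (O(~file_dossier → take_oath)) is O(~take_oath → file_dossier), and O(~take_oath) is already established, so O(file_dossier).
The contrapositive of premise 2 (O(~anonymize_audit_trail → ~file_dossier)) is O(file_dossier → anonymize_audit_trail), and O(file_dossier) is already established, so O(anonymize_audit_trail).
Premise 12 is O(reject_log → ~anonymize_audit_trail); contrapositively O(anonymize_audit_trail → ~reject_log). Since O(anonymize_audit_trail) holds, K gives O(~reject_log).
Premise 6 is O(~renew_roster → reject_log); contrapositively O(~reject_log → renew_roster). Since O(~reject_log) holds, K gives O(renew_roster).
So O(renew_roster) holds — renew_roster is obligatory. None of the other listed options is made obligatory by any chain of premises.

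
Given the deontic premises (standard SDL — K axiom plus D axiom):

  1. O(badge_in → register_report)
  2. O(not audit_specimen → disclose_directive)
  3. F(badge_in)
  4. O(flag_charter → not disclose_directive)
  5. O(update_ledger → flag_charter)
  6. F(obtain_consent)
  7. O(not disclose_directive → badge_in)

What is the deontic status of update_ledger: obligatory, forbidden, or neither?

Forbidden

Premise 3, F(badge_in), is equivalent to O(not badge_in).
Premise 7, O(not disclose_directive → badge_in), contraposes to O(not badge_in → disclose_directive); with O(not badge_in) we get O(disclose_directive).
Premise 4, O(flag_charter → not disclose_directive), contraposes to O(disclose_directive → not flag_charter); with O(disclose_directive) we get O(not flag_charter).
Premise 5 is O(update_ledger → flag_charter); contrapositively O(not flag_charter → not update_ledger). Since O(not flag_charter) holds, K gives O(not update_ledger).
Premises 1, 2, 6 do not contribute to this derivation.
Thus O(not update_ledger), which is F(update_ledger): update_ledger is forbidden.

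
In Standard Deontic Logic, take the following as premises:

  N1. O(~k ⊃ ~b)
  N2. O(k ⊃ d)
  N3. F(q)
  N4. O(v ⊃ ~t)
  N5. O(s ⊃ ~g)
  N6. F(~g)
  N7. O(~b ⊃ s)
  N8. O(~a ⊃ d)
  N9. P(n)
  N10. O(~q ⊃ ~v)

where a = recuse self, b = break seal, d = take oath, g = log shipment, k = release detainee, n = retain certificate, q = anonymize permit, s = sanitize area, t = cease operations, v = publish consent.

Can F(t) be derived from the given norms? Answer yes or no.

Premise 4 is O(v ⊃ ~t), but O(v) is not derivable from the premises, so it does not yield O(~t).
No other premise forces O(~t). An ideal world satisfying every premise can still have t true, so F(t) is not derivable.

No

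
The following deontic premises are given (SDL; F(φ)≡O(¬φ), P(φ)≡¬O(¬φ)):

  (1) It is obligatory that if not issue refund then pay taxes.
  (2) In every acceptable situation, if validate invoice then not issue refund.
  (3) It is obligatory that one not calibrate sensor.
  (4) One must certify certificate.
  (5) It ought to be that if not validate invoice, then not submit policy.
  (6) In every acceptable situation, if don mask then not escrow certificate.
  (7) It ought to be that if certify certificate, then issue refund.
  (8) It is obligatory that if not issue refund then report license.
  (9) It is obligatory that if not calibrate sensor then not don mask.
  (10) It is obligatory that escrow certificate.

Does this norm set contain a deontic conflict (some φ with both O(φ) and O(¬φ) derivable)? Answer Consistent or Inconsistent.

Consistent

Premise 6 is O(don_mask → ¬escrow_certificate), but O(don_mask) is not derivable from the premises, so it does not yield O(¬escrow_certificate).
So O(¬escrow_certificate) is not derivable, and the apparent clash with O(escrow_certificate) does not arise.
A world satisfying every obligation exists (e.g. calibrate_sensor=false, certify_certificate=true, don_mask=false, escrow_certificate=true, issue_refund=true, pay_taxes=false, report_license=false, submit_policy=false, validate_invoice=false); no atom is both obligatory and forbidden, so the set is consistent.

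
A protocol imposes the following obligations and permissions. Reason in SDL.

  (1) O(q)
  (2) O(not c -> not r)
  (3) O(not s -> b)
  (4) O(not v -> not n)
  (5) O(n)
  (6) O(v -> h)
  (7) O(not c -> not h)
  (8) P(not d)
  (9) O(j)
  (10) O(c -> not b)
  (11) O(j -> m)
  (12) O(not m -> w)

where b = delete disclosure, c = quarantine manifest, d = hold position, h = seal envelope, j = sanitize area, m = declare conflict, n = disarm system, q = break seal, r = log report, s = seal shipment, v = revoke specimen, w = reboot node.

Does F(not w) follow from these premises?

No

Premise 12 is O(not m -> w), but O(not m) is not derivable from the premises, so it does not yield O(w).
No other premise forces O(w). An ideal world satisfying every premise can still have not w true, so F(not w) is not derivable.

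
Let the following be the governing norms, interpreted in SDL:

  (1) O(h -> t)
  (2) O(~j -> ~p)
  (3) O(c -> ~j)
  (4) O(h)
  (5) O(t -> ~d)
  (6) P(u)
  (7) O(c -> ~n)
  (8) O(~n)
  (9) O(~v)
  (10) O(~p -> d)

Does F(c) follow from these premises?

Yes

Premise 4 gives O(h).
Premise 1 is O(h -> t); since O(h), deontic closure gives O(t).
From O(t) and premise 5, O(t -> ~d), we obtain O(~d).
Premise 10, O(~p -> d), contraposes to O(~d -> p); with O(~d) we get O(p).
The contrapositive of premise 2 (O(~j -> ~p)) is O(p -> j), and O(p) is already established, so O(j).
The contrapositive of premise 3 (O(c -> ~j)) is O(j -> ~c), and O(j) is already established, so O(~c).
Premises 6, 7, 8, 9 do not contribute to this derivation.
So O(~c) holds, i.e. F(c). The claim follows.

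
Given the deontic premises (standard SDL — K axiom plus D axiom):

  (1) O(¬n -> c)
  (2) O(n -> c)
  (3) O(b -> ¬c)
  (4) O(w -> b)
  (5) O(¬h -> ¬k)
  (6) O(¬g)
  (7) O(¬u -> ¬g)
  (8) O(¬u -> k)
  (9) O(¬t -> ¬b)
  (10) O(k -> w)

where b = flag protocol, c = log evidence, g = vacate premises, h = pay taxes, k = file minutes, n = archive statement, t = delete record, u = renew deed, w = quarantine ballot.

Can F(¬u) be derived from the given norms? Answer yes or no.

By case analysis on n: premise 2 gives O(n -> c) and premise 1 gives O(¬n -> c), so O(c) either way.
Premise 3, O(b -> ¬c), contraposes to O(c -> ¬b); with O(c) we get O(¬b).
Premise 4, O(w -> b), contraposes to O(¬b -> ¬w); with O(¬b) we get O(¬w).
The contrapositive of premise 10 (O(k -> w)) is O(¬w -> ¬k), and O(¬w) is already established, so O(¬k).
Premise 8, O(¬u -> k), contraposes to O(¬k -> u); with O(¬k) we get O(u).
Premises 5, 6, 7, 9 do not contribute to this derivation.
So O(u) holds, i.e. F(¬u). The claim follows.

Yes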